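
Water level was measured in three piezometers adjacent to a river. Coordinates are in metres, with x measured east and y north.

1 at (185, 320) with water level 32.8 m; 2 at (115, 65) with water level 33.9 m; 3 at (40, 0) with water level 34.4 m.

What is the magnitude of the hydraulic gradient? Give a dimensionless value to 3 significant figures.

0.00504

Differences from 1: to 2 (Δx, Δy, Δh) = (-70, -255, +1.1); to 3 = (-145, -320, +1.6).
Solve a·Δx + b·Δy = Δh: det = (-70)·(-320) − (-145)·(-255) = -14575.
∂h/∂x = [(+1.1)·(-320) − (+1.6)·(-255)] / -14575 = -0.003842
∂h/∂y = [(-70)·(+1.6) − (-145)·(+1.1)] / -14575 = -0.003259
|∇h| = √(-0.003842² + -0.003259²) = 0.005038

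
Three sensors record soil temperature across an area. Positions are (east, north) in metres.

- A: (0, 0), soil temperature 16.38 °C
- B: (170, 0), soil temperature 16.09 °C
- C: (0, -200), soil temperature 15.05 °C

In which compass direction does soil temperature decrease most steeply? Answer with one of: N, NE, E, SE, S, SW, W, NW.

S

∂T/∂x = (16.09 − 16.38) / (170 − 0) = -0.001706
∂T/∂y = (15.05 − 16.38) / (-200 − 0) = +0.006650
Steepest decrease is along −∇f = (+0.001706 E, -0.006650 N) → south.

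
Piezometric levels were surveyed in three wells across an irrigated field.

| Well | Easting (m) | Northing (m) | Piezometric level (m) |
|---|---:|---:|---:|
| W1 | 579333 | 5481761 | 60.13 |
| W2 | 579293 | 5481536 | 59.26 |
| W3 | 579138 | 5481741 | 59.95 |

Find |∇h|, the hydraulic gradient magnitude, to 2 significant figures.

Differences from W1: to W2 (Δx, Δy, Δh) = (-40, -225, -0.87); to W3 = (-195, -20, -0.18).
Determinant of the coordinate differences = (-40)·(-20) − (-195)·(-225) = -43075.
∂h/∂x = [(-0.87)·(-20) − (-0.18)·(-225)] / -43075 = +0.0005363
∂h/∂y = [(-40)·(-0.18) − (-195)·(-0.87)] / -43075 = +0.003771
|∇h| = √(0.0005363² + 0.003771²) = 0.003809

0.0038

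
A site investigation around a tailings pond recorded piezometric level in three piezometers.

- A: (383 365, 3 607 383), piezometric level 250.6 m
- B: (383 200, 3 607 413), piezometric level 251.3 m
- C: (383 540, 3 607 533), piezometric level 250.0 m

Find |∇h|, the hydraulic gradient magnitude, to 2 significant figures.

Differences from A: to B (Δx, Δy, Δh) = (-165, 30, +0.7); to C = (175, 150, -0.6).
Determinant of the coordinate differences = (-165)·150 − 175·30 = -30000.
∂h/∂x = [(+0.7)·150 − (-0.6)·30] / -30000 = -0.004100
∂h/∂y = [(-165)·(-0.6) − 175·(+0.7)] / -30000 = +0.0007833
|∇h| = √(-0.004100² + 0.0007833²) = 0.004174

0.0042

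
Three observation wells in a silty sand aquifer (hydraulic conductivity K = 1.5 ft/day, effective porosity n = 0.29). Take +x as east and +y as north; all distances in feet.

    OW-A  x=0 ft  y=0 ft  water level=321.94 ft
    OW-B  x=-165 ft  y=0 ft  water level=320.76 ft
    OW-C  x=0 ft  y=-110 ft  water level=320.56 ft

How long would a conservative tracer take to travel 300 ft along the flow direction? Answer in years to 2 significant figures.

∂h/∂x = (320.76 − 321.94) / (-165 − 0) = +0.007152
∂h/∂y = (320.56 − 321.94) / (-110 − 0) = +0.01255
|∇h| = √(0.007152² + 0.01255²) = 0.01444
Seepage velocity v = K·i/n = 1.5 × 0.01444 / 0.29 = 0.07469 ft/day.
t = 300 / 0.07469 = 4017 days = 11 years.

11 years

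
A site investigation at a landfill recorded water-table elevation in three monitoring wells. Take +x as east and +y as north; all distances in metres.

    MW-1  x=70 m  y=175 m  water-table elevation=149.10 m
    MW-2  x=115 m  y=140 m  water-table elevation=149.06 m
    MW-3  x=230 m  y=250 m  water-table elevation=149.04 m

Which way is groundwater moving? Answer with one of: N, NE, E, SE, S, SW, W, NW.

Three-point gradient (reference MW-1): Δ to MW-2 = (45, -35, -0.04), Δ to MW-3 = (160, 75, -0.06).
∂h/∂x = -0.0005682, ∂h/∂y = +0.0004123 (det = 8975).
Flow = −∇h = (+0.0005682 east, -0.0004123 north), which points southeast.

SE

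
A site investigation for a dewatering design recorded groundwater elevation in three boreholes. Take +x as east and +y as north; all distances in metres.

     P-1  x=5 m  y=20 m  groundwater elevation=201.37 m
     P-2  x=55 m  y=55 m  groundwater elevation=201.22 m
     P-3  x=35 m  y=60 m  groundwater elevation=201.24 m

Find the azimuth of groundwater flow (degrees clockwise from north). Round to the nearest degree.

036°

With h = a·x + b·y + c and P-1 as origin, the differences give:
  50·a + 35·b = -0.15
  30·a + 40·b = -0.13
Eliminate b (×40 and ×35, subtract): 950·a = -1.450 → a = ∂h/∂x = -0.001526
Back-substitute: b = ∂h/∂y = -0.002105.
Flow direction (−∇h) has components (+0.001526 E, +0.002105 N).
Azimuth = atan2(E, N) = atan2(+0.001526, +0.002105) = 35.9° ≈ 036°.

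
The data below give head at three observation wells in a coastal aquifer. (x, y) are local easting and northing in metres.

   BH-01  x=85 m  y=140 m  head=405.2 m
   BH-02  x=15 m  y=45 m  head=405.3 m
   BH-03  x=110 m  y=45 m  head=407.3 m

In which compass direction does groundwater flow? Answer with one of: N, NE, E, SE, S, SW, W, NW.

NW

Three-point gradient (reference BH-01): Δ to BH-02 = (-70, -95, +0.1), Δ to BH-03 = (25, -95, +2.1).
∂h/∂x = +0.02105, ∂h/∂y = -0.01657 (det = 9025).
Flow = −∇h = (-0.02105 east, +0.01657 north), which points northwest.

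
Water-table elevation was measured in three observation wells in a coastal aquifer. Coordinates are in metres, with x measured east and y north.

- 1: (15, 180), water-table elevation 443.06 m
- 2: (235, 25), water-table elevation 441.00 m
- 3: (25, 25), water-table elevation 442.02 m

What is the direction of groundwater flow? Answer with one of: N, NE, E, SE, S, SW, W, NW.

With h = a·x + b·y + c and 1 as origin, the differences give:
  220·a + (-155)·b = -2.06
  10·a + (-155)·b = -1.04
Eliminate b (×(-155) and ×(-155), subtract): -32550·a = 158.100 → a = ∂h/∂x = -0.004857
Back-substitute: b = ∂h/∂y = +0.006396.
Flow = −∇h = (+0.004857 east, -0.006396 north), which points southeast.

SE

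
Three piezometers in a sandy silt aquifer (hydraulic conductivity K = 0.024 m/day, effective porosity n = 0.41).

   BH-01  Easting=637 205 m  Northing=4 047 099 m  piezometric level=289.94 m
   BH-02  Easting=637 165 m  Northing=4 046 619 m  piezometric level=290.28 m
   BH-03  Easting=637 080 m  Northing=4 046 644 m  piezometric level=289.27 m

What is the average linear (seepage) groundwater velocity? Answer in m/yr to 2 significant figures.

0.25 m/yr

With h = a·x + b·y + c and BH-01 as origin, the differences give:
  (-40)·a + (-480)·b = +0.34
  (-125)·a + (-455)·b = -0.67
Eliminate b (×(-455) and ×(-480), subtract): -41800·a = -476.300 → a = ∂h/∂x = +0.01139
Back-substitute: b = ∂h/∂y = -0.001658.
|∇h| = √(0.01139² + -0.001658²) = 0.01151
Seepage velocity v = K·i/n = 0.024 × 0.01151 / 0.41 = 0.0006738 m/day = 0.2461 m/yr.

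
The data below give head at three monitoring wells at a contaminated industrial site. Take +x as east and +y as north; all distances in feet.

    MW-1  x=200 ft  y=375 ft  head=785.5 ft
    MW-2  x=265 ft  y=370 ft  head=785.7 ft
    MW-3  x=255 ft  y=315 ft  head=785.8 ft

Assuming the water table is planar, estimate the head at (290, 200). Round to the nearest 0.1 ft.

Differences from MW-1: to MW-2 (Δx, Δy, Δh) = (65, -5, +0.2); to MW-3 = (55, -60, +0.3).
Solve a·Δx + b·Δy = Δh: det = 65·(-60) − 55·(-5) = -3625.
∂h/∂x = [(+0.2)·(-60) − (+0.3)·(-5)] / -3625 = +0.002897
∂h/∂y = [65·(+0.3) − 55·(+0.2)] / -3625 = -0.002345
h(290, 200) = 785.5 + (+0.002897)·(90) + (-0.002345)·(-175) = 785.5 +0.261 +0.410 = 786.171 ft.

786.2 ft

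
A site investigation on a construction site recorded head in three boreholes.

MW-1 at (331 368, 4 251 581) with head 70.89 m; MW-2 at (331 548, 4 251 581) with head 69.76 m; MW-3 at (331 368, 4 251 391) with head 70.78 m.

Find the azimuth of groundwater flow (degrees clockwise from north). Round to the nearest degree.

095°

∂h/∂x = (69.76 − 70.89) / (331548 − 331368) = -0.006278
∂h/∂y = (70.78 − 70.89) / (4251391 − 4251581) = +0.0005789
Flow direction (−∇h) has components (+0.006278 E, -0.0005789 N).
Azimuth = atan2(E, N) = atan2(+0.006278, -0.0005789) = 95.3° ≈ 095°.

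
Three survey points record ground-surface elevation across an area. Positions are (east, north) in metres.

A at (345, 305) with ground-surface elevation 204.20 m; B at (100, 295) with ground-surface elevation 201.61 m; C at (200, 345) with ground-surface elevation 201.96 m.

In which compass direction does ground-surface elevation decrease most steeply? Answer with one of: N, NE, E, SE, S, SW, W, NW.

Differences from A: to B (Δx, Δy, Δh) = (-245, -10, -2.59); to C = (-145, 40, -2.24).
Determinant of the coordinate differences = (-245)·40 − (-145)·(-10) = -11250.
∂z/∂x = [(-2.59)·40 − (-2.24)·(-10)] / -11250 = +0.01120
∂z/∂y = [(-245)·(-2.24) − (-145)·(-2.59)] / -11250 = -0.01540
Steepest decrease is along −∇f = (-0.01120 E, +0.01540 N) → northwest.

NW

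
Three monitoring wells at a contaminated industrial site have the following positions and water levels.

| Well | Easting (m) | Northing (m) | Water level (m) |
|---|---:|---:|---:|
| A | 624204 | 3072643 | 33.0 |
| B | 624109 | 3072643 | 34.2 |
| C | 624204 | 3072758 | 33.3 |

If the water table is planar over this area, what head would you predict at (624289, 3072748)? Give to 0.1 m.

32.2 m

∂h/∂x = (34.2 − 33.0) / (624109 − 624204) = -0.01263
∂h/∂y = (33.3 − 33.0) / (3072758 − 3072643) = +0.002609
h(624289, 3072748) = 33.0 + (-0.01263)·(85) + (+0.002609)·(105) = 33.0 -1.074 +0.274 = 32.200 m.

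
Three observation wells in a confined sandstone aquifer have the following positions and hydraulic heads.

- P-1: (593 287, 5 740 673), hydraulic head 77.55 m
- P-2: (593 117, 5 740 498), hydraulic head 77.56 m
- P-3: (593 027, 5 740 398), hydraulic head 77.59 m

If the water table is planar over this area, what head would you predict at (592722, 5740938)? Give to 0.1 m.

With h = a·x + b·y + c and P-1 as origin, the differences give:
  (-170)·a + (-175)·b = +0.01
  (-260)·a + (-275)·b = +0.04
Eliminate b (×(-275) and ×(-175), subtract): 1250·a = 4.250 → a = ∂h/∂x = +0.003400
Back-substitute: b = ∂h/∂y = -0.003360.
h(592722, 5740938) = 77.55 + (+0.003400)·(-565) + (-0.003360)·(265) = 77.55 -1.921 -0.890 = 74.739 m.

74.7 m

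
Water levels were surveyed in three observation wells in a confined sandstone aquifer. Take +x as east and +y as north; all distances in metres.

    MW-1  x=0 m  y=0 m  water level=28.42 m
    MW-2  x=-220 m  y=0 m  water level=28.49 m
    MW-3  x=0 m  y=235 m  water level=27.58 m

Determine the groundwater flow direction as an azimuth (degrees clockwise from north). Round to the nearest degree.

∂h/∂x = (28.49 − 28.42) / (-220 − 0) = -0.0003182
∂h/∂y = (27.58 − 28.42) / (235 − 0) = -0.003574
Flow direction (−∇h) has components (+0.0003182 E, +0.003574 N).
Azimuth = atan2(E, N) = atan2(+0.0003182, +0.003574) = 5.1° ≈ 005°.

005°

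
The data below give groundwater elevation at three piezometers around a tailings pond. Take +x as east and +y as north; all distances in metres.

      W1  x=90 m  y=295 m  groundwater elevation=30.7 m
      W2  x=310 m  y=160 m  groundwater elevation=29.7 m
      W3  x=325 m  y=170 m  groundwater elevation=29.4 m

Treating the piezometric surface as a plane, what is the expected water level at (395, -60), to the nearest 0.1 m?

31.3 m

With h = a·x + b·y + c and W1 as origin, the differences give:
  220·a + (-135)·b = -1.0
  235·a + (-125)·b = -1.3
Eliminate b (×(-125) and ×(-135), subtract): 4225·a = -50.50 → a = ∂h/∂x = -0.01195
Back-substitute: b = ∂h/∂y = -0.01207.
h(395, -60) = 30.7 + (-0.01195)·(305) + (-0.01207)·(-355) = 30.7 -3.646 +4.285 = 31.340 m.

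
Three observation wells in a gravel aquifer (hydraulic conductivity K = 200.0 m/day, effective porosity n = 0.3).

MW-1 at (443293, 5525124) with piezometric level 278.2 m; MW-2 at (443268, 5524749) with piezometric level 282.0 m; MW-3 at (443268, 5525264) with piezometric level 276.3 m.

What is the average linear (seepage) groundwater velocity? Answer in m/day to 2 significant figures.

12 m/day

With h = a·x + b·y + c and MW-1 as origin, the differences give:
  (-25)·a + (-375)·b = +3.8
  (-25)·a + 140·b = -1.9
Eliminate b (×140 and ×(-375), subtract): -12875·a = -180.50 → a = ∂h/∂x = +0.01402
Back-substitute: b = ∂h/∂y = -0.01107.
|∇h| = √(0.01402² + -0.01107²) = 0.01786
Seepage velocity v = K·i/n = 200.0 × 0.01786 / 0.3 = 11.91 m/day.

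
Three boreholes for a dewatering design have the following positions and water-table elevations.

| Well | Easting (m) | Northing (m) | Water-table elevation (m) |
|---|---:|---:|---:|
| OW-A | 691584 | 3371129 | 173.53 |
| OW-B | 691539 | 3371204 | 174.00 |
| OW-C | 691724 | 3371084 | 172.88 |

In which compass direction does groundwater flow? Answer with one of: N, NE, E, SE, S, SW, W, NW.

SE

Taking OW-A as reference: OW-B−OW-A = (-45, 75, +0.47); OW-C−OW-A = (140, -45, -0.65).
Solve a·Δx + b·Δy = Δh: det = (-45)·(-45) − 140·75 = -8475.
∂h/∂x = [(+0.47)·(-45) − (-0.65)·75] / -8475 = -0.003257
∂h/∂y = [(-45)·(-0.65) − 140·(+0.47)] / -8475 = +0.004313
Flow = −∇h = (+0.003257 east, -0.004313 north), which points southeast.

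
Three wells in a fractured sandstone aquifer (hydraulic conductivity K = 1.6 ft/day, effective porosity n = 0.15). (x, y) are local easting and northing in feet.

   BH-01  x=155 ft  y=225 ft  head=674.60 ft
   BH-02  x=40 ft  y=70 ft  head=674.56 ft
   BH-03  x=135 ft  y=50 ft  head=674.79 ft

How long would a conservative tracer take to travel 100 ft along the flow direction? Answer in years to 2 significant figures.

Three-point gradient (reference BH-01): Δ to BH-02 = (-115, -155, -0.04), Δ to BH-03 = (-20, -175, +0.19).
∂h/∂x = +0.002141, ∂h/∂y = -0.001330 (det = 17025).
|∇h| = √(0.002141² + -0.001330²) = 0.00252
Seepage velocity v = K·i/n = 1.6 × 0.00252 / 0.15 = 0.02688 ft/day.
t = 100 / 0.02688 = 3720 days = 10.2 years.

10 years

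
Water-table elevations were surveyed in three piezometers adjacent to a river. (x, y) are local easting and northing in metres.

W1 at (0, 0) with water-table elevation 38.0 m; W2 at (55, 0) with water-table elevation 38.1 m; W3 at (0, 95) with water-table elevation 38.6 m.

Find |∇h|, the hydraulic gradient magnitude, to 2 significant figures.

0.0066

∂h/∂x = (38.1 − 38.0) / (55 − 0) = +0.001818
∂h/∂y = (38.6 − 38.0) / (95 − 0) = +0.006316
|∇h| = √(0.001818² + 0.006316²) = 0.006572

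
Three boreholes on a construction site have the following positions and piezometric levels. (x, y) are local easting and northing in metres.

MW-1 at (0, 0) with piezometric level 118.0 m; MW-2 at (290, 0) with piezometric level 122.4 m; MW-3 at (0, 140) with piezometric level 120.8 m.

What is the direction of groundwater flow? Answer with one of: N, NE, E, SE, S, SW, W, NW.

∂h/∂x = (122.4 − 118.0) / (290 − 0) = +0.01517
∂h/∂y = (120.8 − 118.0) / (140 − 0) = +0.02000
Flow = −∇h = (-0.01517 east, -0.02000 north), which points southwest.

SW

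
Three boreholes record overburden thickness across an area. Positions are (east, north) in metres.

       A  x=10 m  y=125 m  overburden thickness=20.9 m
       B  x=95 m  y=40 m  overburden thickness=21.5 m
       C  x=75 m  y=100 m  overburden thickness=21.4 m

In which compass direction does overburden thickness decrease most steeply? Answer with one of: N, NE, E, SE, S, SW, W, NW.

W

With d = a·x + b·y + c and A as origin, the differences give:
  85·a + (-85)·b = +0.6
  65·a + (-25)·b = +0.5
Eliminate b (×(-25) and ×(-85), subtract): 3400·a = 27.50 → a = ∂d/∂x = +0.008088
Back-substitute: b = ∂d/∂y = +0.001029.
Steepest decrease is along −∇f = (-0.008088 E, -0.001029 N) → west.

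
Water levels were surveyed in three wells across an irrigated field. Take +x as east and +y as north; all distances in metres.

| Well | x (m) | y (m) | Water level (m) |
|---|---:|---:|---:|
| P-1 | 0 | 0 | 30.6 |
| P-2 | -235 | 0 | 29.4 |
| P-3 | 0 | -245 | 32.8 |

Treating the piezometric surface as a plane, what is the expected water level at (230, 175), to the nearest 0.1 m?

30.2 m

∂h/∂x = (29.4 − 30.6) / (-235 − 0) = +0.005106
∂h/∂y = (32.8 − 30.6) / (-245 − 0) = -0.008980
h(230, 175) = 30.6 + (+0.005106)·(230) + (-0.008980)·(175) = 30.6 +1.174 -1.571 = 30.203 m.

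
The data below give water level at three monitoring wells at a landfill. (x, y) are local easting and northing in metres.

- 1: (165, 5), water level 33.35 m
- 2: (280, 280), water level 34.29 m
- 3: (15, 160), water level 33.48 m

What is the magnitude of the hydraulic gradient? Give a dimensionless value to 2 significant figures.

Differences from 1: to 2 (Δx, Δy, Δh) = (115, 275, +0.94); to 3 = (-150, 155, +0.13).
Solve a·Δx + b·Δy = Δh: det = 115·155 − (-150)·275 = 59075.
∂h/∂x = [(+0.94)·155 − (+0.13)·275] / 59075 = +0.001861
∂h/∂y = [115·(+0.13) − (-150)·(+0.94)] / 59075 = +0.002640
|∇h| = √(0.001861² + 0.002640²) = 0.00323

0.0032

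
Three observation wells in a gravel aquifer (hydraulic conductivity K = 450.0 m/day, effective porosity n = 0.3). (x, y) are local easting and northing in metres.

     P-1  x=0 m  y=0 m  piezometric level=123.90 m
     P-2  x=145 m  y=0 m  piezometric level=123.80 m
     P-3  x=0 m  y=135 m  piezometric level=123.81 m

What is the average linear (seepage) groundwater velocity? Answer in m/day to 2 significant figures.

∂h/∂x = (123.80 − 123.90) / (145 − 0) = -0.0006897
∂h/∂y = (123.81 − 123.90) / (135 − 0) = -0.0006667
|∇h| = √(-0.0006897² + -0.0006667²) = 0.0009593
Seepage velocity v = K·i/n = 450.0 × 0.0009593 / 0.3 = 1.439 m/day.

1.4 m/day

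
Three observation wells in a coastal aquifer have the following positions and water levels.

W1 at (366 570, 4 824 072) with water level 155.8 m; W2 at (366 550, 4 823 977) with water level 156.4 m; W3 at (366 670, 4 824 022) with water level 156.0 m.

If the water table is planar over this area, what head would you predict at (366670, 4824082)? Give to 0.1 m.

155.6 m

With h = a·x + b·y + c and W1 as origin, the differences give:
  (-20)·a + (-95)·b = +0.6
  100·a + (-50)·b = +0.2
Eliminate b (×(-50) and ×(-95), subtract): 10500·a = -11.00 → a = ∂h/∂x = -0.001048
Back-substitute: b = ∂h/∂y = -0.006095.
h(366670, 4824082) = 155.8 + (-0.001048)·(100) + (-0.006095)·(10) = 155.8 -0.105 -0.061 = 155.634 m.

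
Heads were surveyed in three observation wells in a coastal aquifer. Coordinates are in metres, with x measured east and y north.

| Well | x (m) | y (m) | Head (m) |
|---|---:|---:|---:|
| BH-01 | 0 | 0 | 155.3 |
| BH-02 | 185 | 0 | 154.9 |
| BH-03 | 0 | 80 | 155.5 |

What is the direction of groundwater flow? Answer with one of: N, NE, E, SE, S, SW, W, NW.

∂h/∂x = (154.9 − 155.3) / (185 − 0) = -0.002162
∂h/∂y = (155.5 − 155.3) / (80 − 0) = +0.002500
Flow = −∇h = (+0.002162 east, -0.002500 north), which points southeast.

SE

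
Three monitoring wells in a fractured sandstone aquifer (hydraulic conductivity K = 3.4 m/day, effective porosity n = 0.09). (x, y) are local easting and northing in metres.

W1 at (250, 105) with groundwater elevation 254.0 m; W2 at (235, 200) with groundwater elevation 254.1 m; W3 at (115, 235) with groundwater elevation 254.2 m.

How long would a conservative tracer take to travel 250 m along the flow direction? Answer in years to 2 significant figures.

16 years

Taking W1 as reference: W2−W1 = (-15, 95, +0.1); W3−W1 = (-135, 130, +0.2).
Solve a·Δx + b·Δy = Δh: det = (-15)·130 − (-135)·95 = 10875.
∂h/∂x = [(+0.1)·130 − (+0.2)·95] / 10875 = -0.0005517
∂h/∂y = [(-15)·(+0.2) − (-135)·(+0.1)] / 10875 = +0.0009655
|∇h| = √(-0.0005517² + 0.0009655²) = 0.001112
Seepage velocity v = K·i/n = 3.4 × 0.001112 / 0.09 = 0.04201 m/day.
t = 250 / 0.04201 = 5951 days = 16.3 years.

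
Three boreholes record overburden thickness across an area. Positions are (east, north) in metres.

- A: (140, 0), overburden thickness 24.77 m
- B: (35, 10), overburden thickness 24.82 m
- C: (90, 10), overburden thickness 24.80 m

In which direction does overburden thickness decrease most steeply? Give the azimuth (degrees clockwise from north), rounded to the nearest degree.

163°

Three-point gradient (reference A): Δ to B = (-105, 10, +0.05), Δ to C = (-50, 10, +0.03).
∂d/∂x = -0.0003636, ∂d/∂y = +0.001182 (det = -550).
Steepest decrease is along −∇f: components (+0.0003636 E, -0.001182 N).
Azimuth = atan2(+0.0003636, -0.001182) = 162.9° ≈ 163°.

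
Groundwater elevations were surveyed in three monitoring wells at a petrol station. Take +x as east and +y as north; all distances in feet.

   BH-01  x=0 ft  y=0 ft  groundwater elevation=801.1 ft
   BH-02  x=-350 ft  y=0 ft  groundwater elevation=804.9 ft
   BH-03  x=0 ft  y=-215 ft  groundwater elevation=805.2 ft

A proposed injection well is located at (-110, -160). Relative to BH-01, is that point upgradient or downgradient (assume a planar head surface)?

upgradient

∂h/∂x = (804.9 − 801.1) / (-350 − 0) = -0.01086
∂h/∂y = (805.2 − 801.1) / (-215 − 0) = -0.01907
Head at (-110, -160) = 801.1 + (-0.01086)·(-110) + (-0.01907)·(-160) = 805.35 ft.
That is higher than the 801.1 ft at BH-01, so the point is upgradient.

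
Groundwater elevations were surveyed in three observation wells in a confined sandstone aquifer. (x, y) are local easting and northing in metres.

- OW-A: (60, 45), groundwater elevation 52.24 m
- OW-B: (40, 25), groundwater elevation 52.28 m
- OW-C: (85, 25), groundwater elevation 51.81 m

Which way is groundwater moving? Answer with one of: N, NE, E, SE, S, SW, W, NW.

SE

With h = a·x + b·y + c and OW-A as origin, the differences give:
  (-20)·a + (-20)·b = +0.04
  25·a + (-20)·b = -0.43
Eliminate b (×(-20) and ×(-20), subtract): 900·a = -9.400 → a = ∂h/∂x = -0.01044
Back-substitute: b = ∂h/∂y = +0.008444.
Flow = −∇h = (+0.01044 east, -0.008444 north), which points southeast.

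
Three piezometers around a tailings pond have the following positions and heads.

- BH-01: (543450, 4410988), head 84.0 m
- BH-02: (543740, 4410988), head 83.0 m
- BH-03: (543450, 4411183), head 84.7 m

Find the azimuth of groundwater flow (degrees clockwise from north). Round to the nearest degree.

136°

∂h/∂x = (83.0 − 84.0) / (543740 − 543450) = -0.003448
∂h/∂y = (84.7 − 84.0) / (4411183 − 4410988) = +0.003590
Flow direction (−∇h) has components (+0.003448 E, -0.003590 N).
Azimuth = atan2(E, N) = atan2(+0.003448, -0.003590) = 136.2° ≈ 136°.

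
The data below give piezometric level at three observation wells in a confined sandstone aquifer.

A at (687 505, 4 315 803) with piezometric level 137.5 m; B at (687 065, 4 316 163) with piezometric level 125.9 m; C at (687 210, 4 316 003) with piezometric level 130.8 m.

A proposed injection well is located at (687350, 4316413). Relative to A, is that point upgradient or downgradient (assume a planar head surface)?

Three-point gradient (reference A): Δ to B = (-440, 360, -11.6), Δ to C = (-295, 200, -6.7).
∂h/∂x = +0.005055, ∂h/∂y = -0.02604 (det = 18200).
Head at (687350, 4316413) = 137.5 + (+0.005055)·(-155) + (-0.02604)·(610) = 120.83 m.
That is lower than the 137.5 m at A, so the point is downgradient.

downgradient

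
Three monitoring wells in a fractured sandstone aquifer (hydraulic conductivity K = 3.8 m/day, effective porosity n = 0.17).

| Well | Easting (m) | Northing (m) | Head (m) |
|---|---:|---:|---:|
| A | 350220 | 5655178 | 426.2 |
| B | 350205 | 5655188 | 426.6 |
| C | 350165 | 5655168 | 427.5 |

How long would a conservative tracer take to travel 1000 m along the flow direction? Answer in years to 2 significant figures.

Three-point gradient (reference A): Δ to B = (-15, 10, +0.4), Δ to C = (-55, -10, +1.3).
∂h/∂x = -0.02429, ∂h/∂y = +0.003571 (det = 700).
|∇h| = √(-0.02429² + 0.003571²) = 0.02455
Seepage velocity v = K·i/n = 3.8 × 0.02455 / 0.17 = 0.5488 m/day.
t = 1000 / 0.5488 = 1822 days = 4.99 years.

5.0 years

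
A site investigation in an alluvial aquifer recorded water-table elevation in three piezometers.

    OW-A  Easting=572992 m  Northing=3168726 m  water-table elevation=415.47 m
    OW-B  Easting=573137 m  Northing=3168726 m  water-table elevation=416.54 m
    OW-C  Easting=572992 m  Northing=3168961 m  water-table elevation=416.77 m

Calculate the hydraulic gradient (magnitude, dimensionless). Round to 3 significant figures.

0.00922

∂h/∂x = (416.54 − 415.47) / (573137 − 572992) = +0.007379
∂h/∂y = (416.77 − 415.47) / (3168961 − 3168726) = +0.005532
|∇h| = √(0.007379² + 0.005532²) = 0.009222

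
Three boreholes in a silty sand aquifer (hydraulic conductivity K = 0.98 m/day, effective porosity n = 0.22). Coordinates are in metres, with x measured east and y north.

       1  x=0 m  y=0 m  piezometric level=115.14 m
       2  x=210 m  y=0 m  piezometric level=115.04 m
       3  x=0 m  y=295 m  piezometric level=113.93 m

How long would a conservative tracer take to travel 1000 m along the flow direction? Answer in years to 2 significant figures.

∂h/∂x = (115.04 − 115.14) / (210 − 0) = -0.0004762
∂h/∂y = (113.93 − 115.14) / (295 − 0) = -0.004102
|∇h| = √(-0.0004762² + -0.004102²) = 0.00413
Seepage velocity v = K·i/n = 0.98 × 0.00413 / 0.22 = 0.0184 m/day.
t = 1000 / 0.0184 = 5.435e+04 days = 149 years.

150 years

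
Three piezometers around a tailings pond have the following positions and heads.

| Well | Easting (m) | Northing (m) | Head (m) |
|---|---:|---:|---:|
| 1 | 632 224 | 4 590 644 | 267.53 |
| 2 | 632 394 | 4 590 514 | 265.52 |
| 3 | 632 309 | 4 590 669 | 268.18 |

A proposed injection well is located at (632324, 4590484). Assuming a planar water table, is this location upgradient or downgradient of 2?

Taking 1 as reference: 2−1 = (170, -130, -2.01); 3−1 = (85, 25, +0.65).
Determinant of the coordinate differences = 170·25 − 85·(-130) = 15300.
∂h/∂x = [(-2.01)·25 − (+0.65)·(-130)] / 15300 = +0.002239
∂h/∂y = [170·(+0.65) − 85·(-2.01)] / 15300 = +0.01839
Head at (632324, 4590484) = 267.53 + (+0.002239)·(100) + (+0.01839)·(-160) = 264.81 m.
That is lower than the 265.52 m at 2, so the point is downgradient.

downgradient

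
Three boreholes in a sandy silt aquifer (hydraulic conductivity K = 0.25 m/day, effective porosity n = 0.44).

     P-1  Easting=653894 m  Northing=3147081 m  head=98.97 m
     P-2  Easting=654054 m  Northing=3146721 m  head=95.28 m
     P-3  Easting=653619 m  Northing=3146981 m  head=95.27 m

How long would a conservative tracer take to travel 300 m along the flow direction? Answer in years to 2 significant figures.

89 years

Differences from P-1: to P-2 (Δx, Δy, Δh) = (160, -360, -3.69); to P-3 = (-275, -100, -3.70).
Solve a·Δx + b·Δy = Δh: det = 160·(-100) − (-275)·(-360) = -115000.
∂h/∂x = [(-3.69)·(-100) − (-3.70)·(-360)] / -115000 = +0.008374
∂h/∂y = [160·(-3.70) − (-275)·(-3.69)] / -115000 = +0.01397
|∇h| = √(0.008374² + 0.01397²) = 0.01629
Seepage velocity v = K·i/n = 0.25 × 0.01629 / 0.44 = 0.009256 m/day.
t = 300 / 0.009256 = 3.241e+04 days = 88.7 years.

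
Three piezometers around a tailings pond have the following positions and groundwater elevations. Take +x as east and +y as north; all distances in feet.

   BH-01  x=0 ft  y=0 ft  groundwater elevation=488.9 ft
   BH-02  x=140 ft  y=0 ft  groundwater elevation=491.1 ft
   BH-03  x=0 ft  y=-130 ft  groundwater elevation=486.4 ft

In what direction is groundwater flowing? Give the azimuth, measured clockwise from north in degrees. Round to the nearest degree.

∂h/∂x = (491.1 − 488.9) / (140 − 0) = +0.01571
∂h/∂y = (486.4 − 488.9) / (-130 − 0) = +0.01923
Flow direction (−∇h) has components (-0.01571 E, -0.01923 N).
Azimuth = atan2(E, N) = atan2(-0.01571, -0.01923) = 219.3° ≈ 219°.

219°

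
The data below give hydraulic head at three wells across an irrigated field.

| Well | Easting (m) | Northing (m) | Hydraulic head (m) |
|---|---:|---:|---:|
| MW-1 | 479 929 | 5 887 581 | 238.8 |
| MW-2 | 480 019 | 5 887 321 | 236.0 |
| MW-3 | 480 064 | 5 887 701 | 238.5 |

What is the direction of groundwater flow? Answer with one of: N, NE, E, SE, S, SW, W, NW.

Differences from MW-1: to MW-2 (Δx, Δy, Δh) = (90, -260, -2.8); to MW-3 = (135, 120, -0.3).
Determinant of the coordinate differences = 90·120 − 135·(-260) = 45900.
∂h/∂x = [(-2.8)·120 − (-0.3)·(-260)] / 45900 = -0.009020
∂h/∂y = [90·(-0.3) − 135·(-2.8)] / 45900 = +0.007647
Flow = −∇h = (+0.009020 east, -0.007647 north), which points southeast.

SE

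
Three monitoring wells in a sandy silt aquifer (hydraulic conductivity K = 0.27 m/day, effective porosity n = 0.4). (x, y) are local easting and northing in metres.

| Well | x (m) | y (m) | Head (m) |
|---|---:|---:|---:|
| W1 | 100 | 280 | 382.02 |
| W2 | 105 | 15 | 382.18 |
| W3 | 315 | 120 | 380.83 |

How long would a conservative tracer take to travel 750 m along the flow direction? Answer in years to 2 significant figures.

Differences from W1: to W2 (Δx, Δy, Δh) = (5, -265, +0.16); to W3 = (215, -160, -1.19).
Solve a·Δx + b·Δy = Δh: det = 5·(-160) − 215·(-265) = 56175.
∂h/∂x = [(+0.16)·(-160) − (-1.19)·(-265)] / 56175 = -0.006069
∂h/∂y = [5·(-1.19) − 215·(+0.16)] / 56175 = -0.0007183
|∇h| = √(-0.006069² + -0.0007183²) = 0.006111
Seepage velocity v = K·i/n = 0.27 × 0.006111 / 0.4 = 0.004125 m/day.
t = 750 / 0.004125 = 1.818e+05 days = 498 years.

500 years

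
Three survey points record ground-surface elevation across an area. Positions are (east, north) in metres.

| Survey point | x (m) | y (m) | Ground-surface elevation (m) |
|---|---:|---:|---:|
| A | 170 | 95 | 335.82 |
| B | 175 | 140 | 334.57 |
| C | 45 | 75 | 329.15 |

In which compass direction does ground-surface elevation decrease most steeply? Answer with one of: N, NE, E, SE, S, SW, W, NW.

NW

Taking A as reference: B−A = (5, 45, -1.25); C−A = (-125, -20, -6.67).
Determinant of the coordinate differences = 5·(-20) − (-125)·45 = 5525.
∂z/∂x = [(-1.25)·(-20) − (-6.67)·45] / 5525 = +0.05885
∂z/∂y = [5·(-6.67) − (-125)·(-1.25)] / 5525 = -0.03432
Steepest decrease is along −∇f = (-0.05885 E, +0.03432 N) → northwest.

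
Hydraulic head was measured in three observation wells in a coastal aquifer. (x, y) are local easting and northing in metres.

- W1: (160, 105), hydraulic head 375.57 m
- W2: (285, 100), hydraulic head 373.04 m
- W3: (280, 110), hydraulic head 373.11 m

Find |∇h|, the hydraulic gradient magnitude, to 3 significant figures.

Taking W1 as reference: W2−W1 = (125, -5, -2.53); W3−W1 = (120, 5, -2.46).
Solve a·Δx + b·Δy = Δh: det = 125·5 − 120·(-5) = 1225.
∂h/∂x = [(-2.53)·5 − (-2.46)·(-5)] / 1225 = -0.02037
∂h/∂y = [125·(-2.46) − 120·(-2.53)] / 1225 = -0.003184
|∇h| = √(-0.02037² + -0.003184²) = 0.02062

0.0206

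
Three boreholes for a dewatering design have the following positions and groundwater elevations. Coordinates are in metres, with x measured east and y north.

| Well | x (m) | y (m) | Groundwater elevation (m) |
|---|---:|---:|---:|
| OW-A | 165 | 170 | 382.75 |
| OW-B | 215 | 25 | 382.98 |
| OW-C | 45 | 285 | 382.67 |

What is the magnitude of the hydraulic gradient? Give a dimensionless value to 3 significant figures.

0.00239

Three-point gradient (reference OW-A): Δ to OW-B = (50, -145, +0.23), Δ to OW-C = (-120, 115, -0.08).
∂h/∂x = -0.001275, ∂h/∂y = -0.002026 (det = -11650).
|∇h| = √(-0.001275² + -0.002026²) = 0.002394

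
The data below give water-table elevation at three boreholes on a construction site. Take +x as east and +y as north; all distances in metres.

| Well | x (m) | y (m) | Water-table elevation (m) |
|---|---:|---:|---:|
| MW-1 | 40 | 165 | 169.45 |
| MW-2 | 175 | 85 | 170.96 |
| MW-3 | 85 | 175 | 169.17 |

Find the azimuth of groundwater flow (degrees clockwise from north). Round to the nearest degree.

With h = a·x + b·y + c and MW-1 as origin, the differences give:
  135·a + (-80)·b = +1.51
  45·a + 10·b = -0.28
Eliminate b (×10 and ×(-80), subtract): 4950·a = -7.300 → a = ∂h/∂x = -0.001475
Back-substitute: b = ∂h/∂y = -0.02136.
Flow direction (−∇h) has components (+0.001475 E, +0.02136 N).
Azimuth = atan2(E, N) = atan2(+0.001475, +0.02136) = 3.9° ≈ 004°.

004°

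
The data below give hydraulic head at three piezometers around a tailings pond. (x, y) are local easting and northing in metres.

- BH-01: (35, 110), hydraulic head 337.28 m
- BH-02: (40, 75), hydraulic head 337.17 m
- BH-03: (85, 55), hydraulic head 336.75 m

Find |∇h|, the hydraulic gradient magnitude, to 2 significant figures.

0.0087

Differences from BH-01: to BH-02 (Δx, Δy, Δh) = (5, -35, -0.11); to BH-03 = (50, -55, -0.53).
Solve a·Δx + b·Δy = Δh: det = 5·(-55) − 50·(-35) = 1475.
∂h/∂x = [(-0.11)·(-55) − (-0.53)·(-35)] / 1475 = -0.008475
∂h/∂y = [5·(-0.53) − 50·(-0.11)] / 1475 = +0.001932
|∇h| = √(-0.008475² + 0.001932²) = 0.008692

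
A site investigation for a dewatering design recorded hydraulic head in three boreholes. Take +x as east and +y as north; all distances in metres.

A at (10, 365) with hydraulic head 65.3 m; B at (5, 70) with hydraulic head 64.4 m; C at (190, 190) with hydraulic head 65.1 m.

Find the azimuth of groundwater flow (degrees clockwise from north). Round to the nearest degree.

211°

Differences from A: to B (Δx, Δy, Δh) = (-5, -295, -0.9); to C = (180, -175, -0.2).
Determinant of the coordinate differences = (-5)·(-175) − 180·(-295) = 53975.
∂h/∂x = [(-0.9)·(-175) − (-0.2)·(-295)] / 53975 = +0.001825
∂h/∂y = [(-5)·(-0.2) − 180·(-0.9)] / 53975 = +0.003020
Flow direction (−∇h) has components (-0.001825 E, -0.003020 N).
Azimuth = atan2(E, N) = atan2(-0.001825, -0.003020) = 211.1° ≈ 211°.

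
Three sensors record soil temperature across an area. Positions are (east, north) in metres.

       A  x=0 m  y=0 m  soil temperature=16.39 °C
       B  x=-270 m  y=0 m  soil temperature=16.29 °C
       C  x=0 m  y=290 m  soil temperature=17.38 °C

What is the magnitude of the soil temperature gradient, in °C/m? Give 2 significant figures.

0.0034 °C/m

∂T/∂x = (16.29 − 16.39) / (-270 − 0) = +0.0003704
∂T/∂y = (17.38 − 16.39) / (290 − 0) = +0.003414
|∇f| = √(0.0003704² + 0.003414²) = 0.003434 °C/m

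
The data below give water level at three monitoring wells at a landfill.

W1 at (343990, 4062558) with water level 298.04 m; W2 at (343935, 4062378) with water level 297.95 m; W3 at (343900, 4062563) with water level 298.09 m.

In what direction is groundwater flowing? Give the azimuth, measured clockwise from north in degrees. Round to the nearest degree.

142°

Taking W1 as reference: W2−W1 = (-55, -180, -0.09); W3−W1 = (-90, 5, +0.05).
Solve a·Δx + b·Δy = Δh: det = (-55)·5 − (-90)·(-180) = -16475.
∂h/∂x = [(-0.09)·5 − (+0.05)·(-180)] / -16475 = -0.0005190
∂h/∂y = [(-55)·(+0.05) − (-90)·(-0.09)] / -16475 = +0.0006586
Flow direction (−∇h) has components (+0.0005190 E, -0.0006586 N).
Azimuth = atan2(E, N) = atan2(+0.0005190, -0.0006586) = 141.8° ≈ 142°.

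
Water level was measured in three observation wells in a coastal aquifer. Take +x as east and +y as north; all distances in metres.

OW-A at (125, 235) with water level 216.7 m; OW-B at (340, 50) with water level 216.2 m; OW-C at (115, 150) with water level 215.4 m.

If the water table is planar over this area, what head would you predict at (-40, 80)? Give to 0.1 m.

Taking OW-A as reference: OW-B−OW-A = (215, -185, -0.5); OW-C−OW-A = (-10, -85, -1.3).
Determinant of the coordinate differences = 215·(-85) − (-10)·(-185) = -20125.
∂h/∂x = [(-0.5)·(-85) − (-1.3)·(-185)] / -20125 = +0.009839
∂h/∂y = [215·(-1.3) − (-10)·(-0.5)] / -20125 = +0.01414
h(-40, 80) = 216.7 + (+0.009839)·(-165) + (+0.01414)·(-155) = 216.7 -1.623 -2.191 = 212.885 m.

212.9 m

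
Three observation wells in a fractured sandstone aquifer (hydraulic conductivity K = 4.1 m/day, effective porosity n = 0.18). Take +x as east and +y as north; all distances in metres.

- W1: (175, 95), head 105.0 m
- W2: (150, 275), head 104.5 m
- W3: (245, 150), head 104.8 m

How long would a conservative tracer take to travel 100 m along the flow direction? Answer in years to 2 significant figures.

4.1 years

Taking W1 as reference: W2−W1 = (-25, 180, -0.5); W3−W1 = (70, 55, -0.2).
Determinant of the coordinate differences = (-25)·55 − 70·180 = -13975.
∂h/∂x = [(-0.5)·55 − (-0.2)·180] / -13975 = -0.0006082
∂h/∂y = [(-25)·(-0.2) − 70·(-0.5)] / -13975 = -0.002862
|∇h| = √(-0.0006082² + -0.002862²) = 0.002926
Seepage velocity v = K·i/n = 4.1 × 0.002926 / 0.18 = 0.06665 m/day.
t = 100 / 0.06665 = 1500 days = 4.11 years.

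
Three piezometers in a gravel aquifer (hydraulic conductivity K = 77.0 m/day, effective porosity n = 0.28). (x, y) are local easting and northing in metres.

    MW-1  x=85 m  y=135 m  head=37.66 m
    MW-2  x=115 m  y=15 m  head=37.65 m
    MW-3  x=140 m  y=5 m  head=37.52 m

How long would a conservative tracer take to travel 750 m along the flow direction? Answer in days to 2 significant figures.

Taking MW-1 as reference: MW-2−MW-1 = (30, -120, -0.01); MW-3−MW-1 = (55, -130, -0.14).
Solve a·Δx + b·Δy = Δh: det = 30·(-130) − 55·(-120) = 2700.
∂h/∂x = [(-0.01)·(-130) − (-0.14)·(-120)] / 2700 = -0.005741
∂h/∂y = [30·(-0.14) − 55·(-0.01)] / 2700 = -0.001352
|∇h| = √(-0.005741² + -0.001352²) = 0.005898
Seepage velocity v = K·i/n = 77.0 × 0.005898 / 0.28 = 1.622 m/day.
t = 750 / 1.622 = 462.4 days.

460 days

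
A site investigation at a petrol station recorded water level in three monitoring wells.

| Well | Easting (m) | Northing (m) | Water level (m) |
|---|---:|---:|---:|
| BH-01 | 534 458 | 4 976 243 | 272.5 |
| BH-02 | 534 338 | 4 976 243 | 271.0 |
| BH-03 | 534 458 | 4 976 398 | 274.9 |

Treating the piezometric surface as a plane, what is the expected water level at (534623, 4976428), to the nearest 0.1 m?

277.4 m

∂h/∂x = (271.0 − 272.5) / (534338 − 534458) = +0.01250
∂h/∂y = (274.9 − 272.5) / (4976398 − 4976243) = +0.01548
h(534623, 4976428) = 272.5 + (+0.01250)·(165) + (+0.01548)·(185) = 272.5 +2.062 +2.865 = 277.427 m.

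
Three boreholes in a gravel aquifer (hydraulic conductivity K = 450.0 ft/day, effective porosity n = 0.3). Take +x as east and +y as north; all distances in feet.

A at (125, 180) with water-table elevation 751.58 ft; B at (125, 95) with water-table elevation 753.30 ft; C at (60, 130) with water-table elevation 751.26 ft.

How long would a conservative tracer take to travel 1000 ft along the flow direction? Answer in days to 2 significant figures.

With h = a·x + b·y + c and A as origin, the differences give:
  0·a + (-85)·b = +1.72
  (-65)·a + (-50)·b = -0.32
Eliminate b (×(-50) and ×(-85), subtract): -5525·a = -113.200 → a = ∂h/∂x = +0.02049
Back-substitute: b = ∂h/∂y = -0.02024.
|∇h| = √(0.02049² + -0.02024²) = 0.0288
Seepage velocity v = K·i/n = 450.0 × 0.0288 / 0.3 = 43.2 ft/day.
t = 1000 / 43.2 = 23.15 days.

23 days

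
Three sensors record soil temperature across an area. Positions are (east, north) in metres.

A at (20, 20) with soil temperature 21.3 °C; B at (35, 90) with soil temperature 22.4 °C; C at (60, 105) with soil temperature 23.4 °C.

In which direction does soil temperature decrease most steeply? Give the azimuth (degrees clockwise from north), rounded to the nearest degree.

With T = a·x + b·y + c and A as origin, the differences give:
  15·a + 70·b = +1.1
  40·a + 85·b = +2.1
Eliminate b (×85 and ×70, subtract): -1525·a = -53.50 → a = ∂T/∂x = +0.03508
Back-substitute: b = ∂T/∂y = +0.008197.
Steepest decrease is along −∇f: components (-0.03508 E, -0.008197 N).
Azimuth = atan2(-0.03508, -0.008197) = 256.8° ≈ 257°.

257°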